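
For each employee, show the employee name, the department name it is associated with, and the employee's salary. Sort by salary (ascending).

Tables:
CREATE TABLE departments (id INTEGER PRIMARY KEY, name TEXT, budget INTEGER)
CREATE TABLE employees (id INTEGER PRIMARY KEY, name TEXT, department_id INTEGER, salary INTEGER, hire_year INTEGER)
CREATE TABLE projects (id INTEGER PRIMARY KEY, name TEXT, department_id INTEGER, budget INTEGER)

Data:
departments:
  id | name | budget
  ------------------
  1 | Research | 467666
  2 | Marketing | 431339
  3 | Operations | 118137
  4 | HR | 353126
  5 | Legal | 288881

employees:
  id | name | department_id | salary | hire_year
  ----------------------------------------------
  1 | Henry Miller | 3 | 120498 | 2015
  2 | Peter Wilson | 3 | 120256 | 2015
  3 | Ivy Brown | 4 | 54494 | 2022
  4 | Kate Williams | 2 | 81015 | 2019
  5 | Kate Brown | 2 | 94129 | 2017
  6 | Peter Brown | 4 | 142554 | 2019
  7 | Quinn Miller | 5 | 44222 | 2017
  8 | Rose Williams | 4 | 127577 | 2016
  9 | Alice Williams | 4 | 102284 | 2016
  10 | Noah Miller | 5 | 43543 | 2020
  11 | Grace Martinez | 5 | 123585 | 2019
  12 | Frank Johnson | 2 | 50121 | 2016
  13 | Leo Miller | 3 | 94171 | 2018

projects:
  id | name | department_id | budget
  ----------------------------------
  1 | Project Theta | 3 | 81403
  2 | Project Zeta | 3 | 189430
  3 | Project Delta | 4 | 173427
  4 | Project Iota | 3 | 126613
SELECT c.name, p.name AS department, c.salary FROM employees c JOIN departments p ON c.department_id = p.id ORDER BY c.salary ASC

Execution result:
name | department | salary
Noah Miller | Legal | 43543
Quinn Miller | Legal | 44222
Frank Johnson | Marketing | 50121
Ivy Brown | HR | 54494
Kate Williams | Marketing | 81015
Kate Brown | Marketing | 94129
Leo Miller | Operations | 94171
Alice Williams | HR | 102284
Peter Wilson | Operations | 120256
Henry Miller | Operations | 120498
Grace Martinez | Legal | 123585
Rose Williams | HR | 127577
Peter Brown | HR | 142554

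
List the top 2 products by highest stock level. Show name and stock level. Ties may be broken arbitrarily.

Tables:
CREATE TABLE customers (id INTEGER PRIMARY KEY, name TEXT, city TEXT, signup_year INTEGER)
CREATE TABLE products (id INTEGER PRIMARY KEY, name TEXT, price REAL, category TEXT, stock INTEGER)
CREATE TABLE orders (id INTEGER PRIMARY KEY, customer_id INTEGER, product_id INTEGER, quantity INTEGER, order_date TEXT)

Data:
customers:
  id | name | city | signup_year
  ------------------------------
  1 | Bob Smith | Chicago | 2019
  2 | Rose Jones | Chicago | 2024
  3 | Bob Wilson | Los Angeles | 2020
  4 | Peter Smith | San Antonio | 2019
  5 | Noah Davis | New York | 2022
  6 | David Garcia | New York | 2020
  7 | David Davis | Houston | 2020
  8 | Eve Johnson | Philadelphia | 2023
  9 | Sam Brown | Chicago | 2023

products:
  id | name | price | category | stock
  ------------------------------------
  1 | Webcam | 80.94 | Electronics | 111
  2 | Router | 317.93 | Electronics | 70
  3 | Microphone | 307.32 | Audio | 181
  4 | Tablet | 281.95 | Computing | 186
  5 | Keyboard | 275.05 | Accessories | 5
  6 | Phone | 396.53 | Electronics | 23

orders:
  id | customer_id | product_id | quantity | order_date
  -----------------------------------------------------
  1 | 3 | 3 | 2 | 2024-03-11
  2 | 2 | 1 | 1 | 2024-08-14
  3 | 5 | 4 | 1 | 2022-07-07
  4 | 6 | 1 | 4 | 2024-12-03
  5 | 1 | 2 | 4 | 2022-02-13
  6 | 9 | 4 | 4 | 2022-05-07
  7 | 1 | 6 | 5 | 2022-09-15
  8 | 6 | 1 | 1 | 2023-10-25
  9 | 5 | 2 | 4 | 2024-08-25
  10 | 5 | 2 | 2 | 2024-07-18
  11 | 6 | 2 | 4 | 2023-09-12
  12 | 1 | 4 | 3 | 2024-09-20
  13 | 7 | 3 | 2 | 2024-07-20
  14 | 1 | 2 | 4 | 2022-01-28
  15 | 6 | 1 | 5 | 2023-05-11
SELECT name, stock FROM products ORDER BY stock DESC LIMIT 2

Execution result:
name | stock
Tablet | 186
Microphone | 181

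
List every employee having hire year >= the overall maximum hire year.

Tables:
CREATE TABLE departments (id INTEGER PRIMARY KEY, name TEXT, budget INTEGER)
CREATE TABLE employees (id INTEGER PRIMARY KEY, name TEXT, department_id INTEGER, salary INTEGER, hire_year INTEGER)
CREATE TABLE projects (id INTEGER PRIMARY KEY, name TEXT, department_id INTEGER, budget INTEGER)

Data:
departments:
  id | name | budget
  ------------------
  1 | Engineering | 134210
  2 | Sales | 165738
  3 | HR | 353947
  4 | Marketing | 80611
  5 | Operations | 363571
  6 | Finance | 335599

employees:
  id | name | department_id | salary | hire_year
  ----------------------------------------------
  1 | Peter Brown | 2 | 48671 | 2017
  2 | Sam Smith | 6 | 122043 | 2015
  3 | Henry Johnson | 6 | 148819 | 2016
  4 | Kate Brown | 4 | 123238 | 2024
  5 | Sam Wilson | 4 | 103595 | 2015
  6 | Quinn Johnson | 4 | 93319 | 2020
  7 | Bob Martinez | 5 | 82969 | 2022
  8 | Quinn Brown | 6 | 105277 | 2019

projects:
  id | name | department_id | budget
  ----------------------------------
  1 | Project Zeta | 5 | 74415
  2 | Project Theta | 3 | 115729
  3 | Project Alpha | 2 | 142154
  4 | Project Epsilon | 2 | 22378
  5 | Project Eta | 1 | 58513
SELECT name, hire_year FROM employees WHERE hire_year >= (SELECT MAX(hire_year) FROM employees)

Execution result:
name | hire_year
Kate Brown | 2024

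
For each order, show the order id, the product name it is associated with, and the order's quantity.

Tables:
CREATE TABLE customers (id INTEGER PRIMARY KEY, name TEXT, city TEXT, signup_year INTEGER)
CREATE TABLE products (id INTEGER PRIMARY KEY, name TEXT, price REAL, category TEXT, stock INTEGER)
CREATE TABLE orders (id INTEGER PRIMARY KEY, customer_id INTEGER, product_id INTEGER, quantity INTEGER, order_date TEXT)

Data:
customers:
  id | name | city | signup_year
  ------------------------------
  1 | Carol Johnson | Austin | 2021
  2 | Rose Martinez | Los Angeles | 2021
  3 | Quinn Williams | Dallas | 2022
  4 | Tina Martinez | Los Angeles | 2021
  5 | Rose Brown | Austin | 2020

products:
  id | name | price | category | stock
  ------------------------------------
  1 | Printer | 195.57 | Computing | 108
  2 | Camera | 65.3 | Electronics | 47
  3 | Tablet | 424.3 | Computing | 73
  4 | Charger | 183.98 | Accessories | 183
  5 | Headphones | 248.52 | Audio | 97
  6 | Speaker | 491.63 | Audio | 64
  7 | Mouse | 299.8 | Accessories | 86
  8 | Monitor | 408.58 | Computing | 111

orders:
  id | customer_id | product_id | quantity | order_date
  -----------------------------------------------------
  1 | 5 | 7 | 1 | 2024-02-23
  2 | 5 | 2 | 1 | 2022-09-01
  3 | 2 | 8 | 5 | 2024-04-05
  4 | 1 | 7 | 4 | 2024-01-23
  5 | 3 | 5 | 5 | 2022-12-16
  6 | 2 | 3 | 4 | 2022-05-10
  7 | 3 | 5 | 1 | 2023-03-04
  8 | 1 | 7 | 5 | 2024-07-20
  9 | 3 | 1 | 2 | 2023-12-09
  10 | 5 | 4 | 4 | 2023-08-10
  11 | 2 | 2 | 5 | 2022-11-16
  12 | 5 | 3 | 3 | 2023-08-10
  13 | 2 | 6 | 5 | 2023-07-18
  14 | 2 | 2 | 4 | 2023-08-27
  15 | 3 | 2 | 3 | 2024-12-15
SELECT c.id, p.name AS product, c.quantity FROM orders c JOIN products p ON c.product_id = p.id

Execution result:
id | product | quantity
1 | Mouse | 1
2 | Camera | 1
3 | Monitor | 5
4 | Mouse | 4
5 | Headphones | 5
6 | Tablet | 4
7 | Headphones | 1
8 | Mouse | 5
9 | Printer | 2
10 | Charger | 4
11 | Camera | 5
12 | Tablet | 3
13 | Speaker | 5
14 | Camera | 4
15 | Camera | 3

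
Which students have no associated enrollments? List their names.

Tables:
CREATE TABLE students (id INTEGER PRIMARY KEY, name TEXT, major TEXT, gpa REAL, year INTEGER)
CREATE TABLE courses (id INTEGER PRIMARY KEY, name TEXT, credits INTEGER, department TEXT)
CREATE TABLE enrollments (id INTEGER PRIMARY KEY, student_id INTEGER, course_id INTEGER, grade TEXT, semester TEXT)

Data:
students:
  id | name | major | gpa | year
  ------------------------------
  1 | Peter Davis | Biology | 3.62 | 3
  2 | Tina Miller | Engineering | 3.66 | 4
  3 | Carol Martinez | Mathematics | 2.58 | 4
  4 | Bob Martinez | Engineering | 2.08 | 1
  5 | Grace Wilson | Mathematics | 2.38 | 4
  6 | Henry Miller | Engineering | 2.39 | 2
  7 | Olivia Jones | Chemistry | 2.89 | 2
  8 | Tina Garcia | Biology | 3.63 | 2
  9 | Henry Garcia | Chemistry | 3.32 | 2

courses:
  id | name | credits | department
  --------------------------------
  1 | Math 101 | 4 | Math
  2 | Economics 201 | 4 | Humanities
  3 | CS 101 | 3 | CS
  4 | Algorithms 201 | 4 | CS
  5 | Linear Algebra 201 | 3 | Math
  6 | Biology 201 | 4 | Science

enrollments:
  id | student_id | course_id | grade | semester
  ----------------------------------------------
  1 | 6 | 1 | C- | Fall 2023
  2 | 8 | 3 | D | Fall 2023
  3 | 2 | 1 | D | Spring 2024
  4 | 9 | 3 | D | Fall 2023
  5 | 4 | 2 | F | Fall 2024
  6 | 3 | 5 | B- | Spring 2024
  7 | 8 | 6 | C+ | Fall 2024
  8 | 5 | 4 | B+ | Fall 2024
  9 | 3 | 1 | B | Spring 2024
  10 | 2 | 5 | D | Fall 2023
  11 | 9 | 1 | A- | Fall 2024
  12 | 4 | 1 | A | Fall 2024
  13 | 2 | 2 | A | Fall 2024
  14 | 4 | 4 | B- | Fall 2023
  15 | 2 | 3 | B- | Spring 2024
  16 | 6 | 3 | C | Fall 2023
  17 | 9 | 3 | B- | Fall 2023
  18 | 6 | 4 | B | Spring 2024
SELECT p.name FROM students p LEFT JOIN enrollments c ON c.student_id = p.id WHERE c.id IS NULL

Execution result:
name
Peter Davis
Olivia Jones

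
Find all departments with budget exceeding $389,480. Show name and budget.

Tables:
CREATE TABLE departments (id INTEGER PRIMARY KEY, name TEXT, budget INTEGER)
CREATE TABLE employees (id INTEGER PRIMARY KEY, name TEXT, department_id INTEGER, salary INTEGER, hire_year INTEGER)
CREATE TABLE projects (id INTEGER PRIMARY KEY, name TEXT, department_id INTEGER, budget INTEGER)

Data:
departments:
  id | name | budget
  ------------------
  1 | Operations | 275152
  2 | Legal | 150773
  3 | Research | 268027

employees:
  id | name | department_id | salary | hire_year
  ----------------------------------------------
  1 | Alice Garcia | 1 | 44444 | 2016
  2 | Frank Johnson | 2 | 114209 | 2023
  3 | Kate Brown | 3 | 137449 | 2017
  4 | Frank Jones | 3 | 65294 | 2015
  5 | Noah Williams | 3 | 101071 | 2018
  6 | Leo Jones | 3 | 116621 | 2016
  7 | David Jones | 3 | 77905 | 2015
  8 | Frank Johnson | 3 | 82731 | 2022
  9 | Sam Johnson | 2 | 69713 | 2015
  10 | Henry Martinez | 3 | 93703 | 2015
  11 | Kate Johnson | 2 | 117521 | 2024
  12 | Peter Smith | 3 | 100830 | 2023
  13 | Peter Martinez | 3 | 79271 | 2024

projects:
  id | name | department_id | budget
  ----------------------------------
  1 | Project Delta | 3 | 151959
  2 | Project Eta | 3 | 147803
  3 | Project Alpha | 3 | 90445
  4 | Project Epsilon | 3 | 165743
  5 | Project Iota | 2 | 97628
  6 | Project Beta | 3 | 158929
SELECT name, budget FROM departments WHERE budget > 389480

Execution result:
(no rows)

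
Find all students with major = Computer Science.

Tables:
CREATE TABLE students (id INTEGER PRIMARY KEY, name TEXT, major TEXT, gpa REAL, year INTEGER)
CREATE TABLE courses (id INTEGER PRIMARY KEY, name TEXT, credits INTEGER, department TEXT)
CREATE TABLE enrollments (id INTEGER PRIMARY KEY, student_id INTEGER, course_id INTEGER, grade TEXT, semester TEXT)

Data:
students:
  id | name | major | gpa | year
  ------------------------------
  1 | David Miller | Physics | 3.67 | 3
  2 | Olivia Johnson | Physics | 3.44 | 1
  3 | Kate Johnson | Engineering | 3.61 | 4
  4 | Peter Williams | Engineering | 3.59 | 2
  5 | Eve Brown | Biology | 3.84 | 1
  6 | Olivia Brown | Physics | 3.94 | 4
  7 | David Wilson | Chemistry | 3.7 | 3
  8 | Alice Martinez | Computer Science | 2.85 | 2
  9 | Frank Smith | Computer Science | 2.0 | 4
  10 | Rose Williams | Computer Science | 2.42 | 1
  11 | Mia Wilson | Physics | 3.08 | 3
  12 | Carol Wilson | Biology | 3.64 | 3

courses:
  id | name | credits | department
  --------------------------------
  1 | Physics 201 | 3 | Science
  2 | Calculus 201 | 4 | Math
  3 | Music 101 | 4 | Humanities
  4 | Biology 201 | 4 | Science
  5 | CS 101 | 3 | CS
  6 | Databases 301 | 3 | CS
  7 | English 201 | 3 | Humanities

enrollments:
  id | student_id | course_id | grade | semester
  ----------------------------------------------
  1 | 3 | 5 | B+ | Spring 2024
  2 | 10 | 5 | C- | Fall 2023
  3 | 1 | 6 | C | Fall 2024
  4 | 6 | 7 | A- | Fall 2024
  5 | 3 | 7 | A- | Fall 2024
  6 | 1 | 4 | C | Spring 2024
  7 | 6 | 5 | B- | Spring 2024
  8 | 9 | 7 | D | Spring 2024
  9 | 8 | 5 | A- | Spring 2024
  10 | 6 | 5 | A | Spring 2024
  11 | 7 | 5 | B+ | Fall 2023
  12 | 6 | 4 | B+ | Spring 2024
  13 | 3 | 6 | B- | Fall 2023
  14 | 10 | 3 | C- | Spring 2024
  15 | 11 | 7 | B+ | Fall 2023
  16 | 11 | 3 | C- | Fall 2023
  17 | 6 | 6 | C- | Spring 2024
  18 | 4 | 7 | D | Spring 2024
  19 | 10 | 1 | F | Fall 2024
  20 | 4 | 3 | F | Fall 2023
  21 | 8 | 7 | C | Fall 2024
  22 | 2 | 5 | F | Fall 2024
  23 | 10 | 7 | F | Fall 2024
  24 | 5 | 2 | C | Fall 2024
SELECT name, major FROM students WHERE major = 'Computer Science'

Execution result:
name | major
Alice Martinez | Computer Science
Frank Smith | Computer Science
Rose Williams | Computer Science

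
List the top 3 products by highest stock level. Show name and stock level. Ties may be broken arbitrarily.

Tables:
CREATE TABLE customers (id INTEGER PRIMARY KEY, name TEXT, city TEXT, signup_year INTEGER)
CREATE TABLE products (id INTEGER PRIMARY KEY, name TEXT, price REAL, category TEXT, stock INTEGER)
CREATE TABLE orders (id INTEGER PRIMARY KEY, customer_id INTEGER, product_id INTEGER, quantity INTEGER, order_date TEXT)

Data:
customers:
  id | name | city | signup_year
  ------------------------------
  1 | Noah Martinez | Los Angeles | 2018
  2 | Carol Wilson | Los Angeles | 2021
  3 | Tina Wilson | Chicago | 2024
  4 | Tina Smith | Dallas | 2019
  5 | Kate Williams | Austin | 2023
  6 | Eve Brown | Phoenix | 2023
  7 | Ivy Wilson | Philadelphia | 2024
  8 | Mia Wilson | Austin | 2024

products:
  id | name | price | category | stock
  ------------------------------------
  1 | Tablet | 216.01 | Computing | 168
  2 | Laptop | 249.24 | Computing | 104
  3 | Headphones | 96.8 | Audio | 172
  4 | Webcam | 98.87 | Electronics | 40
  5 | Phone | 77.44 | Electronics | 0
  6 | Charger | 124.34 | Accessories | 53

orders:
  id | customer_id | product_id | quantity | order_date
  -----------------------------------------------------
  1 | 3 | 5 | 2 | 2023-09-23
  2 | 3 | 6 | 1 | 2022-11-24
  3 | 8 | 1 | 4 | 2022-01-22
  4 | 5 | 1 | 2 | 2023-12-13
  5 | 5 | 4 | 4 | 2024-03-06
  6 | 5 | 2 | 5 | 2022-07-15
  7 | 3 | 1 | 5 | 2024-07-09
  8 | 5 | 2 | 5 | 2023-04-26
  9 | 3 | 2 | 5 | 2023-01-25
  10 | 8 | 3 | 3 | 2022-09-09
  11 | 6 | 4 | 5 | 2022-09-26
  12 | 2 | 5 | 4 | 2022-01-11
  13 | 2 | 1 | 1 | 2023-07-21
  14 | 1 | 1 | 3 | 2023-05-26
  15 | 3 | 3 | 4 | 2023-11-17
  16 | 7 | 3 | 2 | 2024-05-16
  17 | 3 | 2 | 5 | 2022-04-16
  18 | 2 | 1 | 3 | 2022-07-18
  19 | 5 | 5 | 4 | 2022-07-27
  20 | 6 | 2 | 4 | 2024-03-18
SELECT name, stock FROM products ORDER BY stock DESC LIMIT 3

Execution result:
name | stock
Headphones | 172
Tablet | 168
Laptop | 104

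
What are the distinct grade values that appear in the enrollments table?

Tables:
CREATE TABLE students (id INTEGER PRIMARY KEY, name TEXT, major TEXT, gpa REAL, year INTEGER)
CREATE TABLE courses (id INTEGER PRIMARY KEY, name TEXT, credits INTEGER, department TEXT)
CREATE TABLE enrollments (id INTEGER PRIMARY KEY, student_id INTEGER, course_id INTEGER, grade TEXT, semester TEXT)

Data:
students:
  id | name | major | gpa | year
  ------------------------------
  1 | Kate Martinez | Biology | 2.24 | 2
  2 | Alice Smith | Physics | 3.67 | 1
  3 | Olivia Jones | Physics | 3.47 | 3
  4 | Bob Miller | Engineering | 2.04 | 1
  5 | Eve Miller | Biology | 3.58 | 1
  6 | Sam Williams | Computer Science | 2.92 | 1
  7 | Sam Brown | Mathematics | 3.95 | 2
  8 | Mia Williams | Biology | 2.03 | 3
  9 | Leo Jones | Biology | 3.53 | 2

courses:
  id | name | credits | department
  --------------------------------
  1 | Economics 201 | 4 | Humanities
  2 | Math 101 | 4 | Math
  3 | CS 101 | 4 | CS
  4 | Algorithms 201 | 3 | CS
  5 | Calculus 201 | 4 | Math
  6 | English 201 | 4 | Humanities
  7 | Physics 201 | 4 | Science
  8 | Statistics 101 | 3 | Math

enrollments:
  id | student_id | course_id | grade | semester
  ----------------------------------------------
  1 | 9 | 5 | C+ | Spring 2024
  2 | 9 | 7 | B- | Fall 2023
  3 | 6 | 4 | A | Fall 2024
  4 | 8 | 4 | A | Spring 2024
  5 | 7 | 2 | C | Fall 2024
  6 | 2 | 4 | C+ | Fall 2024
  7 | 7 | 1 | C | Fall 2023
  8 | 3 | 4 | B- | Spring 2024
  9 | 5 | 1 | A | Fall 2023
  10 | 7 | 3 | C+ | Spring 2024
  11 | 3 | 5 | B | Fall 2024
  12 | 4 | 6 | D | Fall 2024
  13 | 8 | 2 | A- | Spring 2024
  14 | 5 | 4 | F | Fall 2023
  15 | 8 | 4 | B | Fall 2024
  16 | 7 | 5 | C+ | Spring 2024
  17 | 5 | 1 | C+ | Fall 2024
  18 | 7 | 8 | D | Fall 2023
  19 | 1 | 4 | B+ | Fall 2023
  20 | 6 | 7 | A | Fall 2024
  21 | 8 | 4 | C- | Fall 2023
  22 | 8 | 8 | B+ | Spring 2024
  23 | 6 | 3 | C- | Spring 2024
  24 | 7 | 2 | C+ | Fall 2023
SELECT DISTINCT grade FROM enrollments

Execution result:
grade
C+
B-
A
C
B
D
A-
F
B+
C-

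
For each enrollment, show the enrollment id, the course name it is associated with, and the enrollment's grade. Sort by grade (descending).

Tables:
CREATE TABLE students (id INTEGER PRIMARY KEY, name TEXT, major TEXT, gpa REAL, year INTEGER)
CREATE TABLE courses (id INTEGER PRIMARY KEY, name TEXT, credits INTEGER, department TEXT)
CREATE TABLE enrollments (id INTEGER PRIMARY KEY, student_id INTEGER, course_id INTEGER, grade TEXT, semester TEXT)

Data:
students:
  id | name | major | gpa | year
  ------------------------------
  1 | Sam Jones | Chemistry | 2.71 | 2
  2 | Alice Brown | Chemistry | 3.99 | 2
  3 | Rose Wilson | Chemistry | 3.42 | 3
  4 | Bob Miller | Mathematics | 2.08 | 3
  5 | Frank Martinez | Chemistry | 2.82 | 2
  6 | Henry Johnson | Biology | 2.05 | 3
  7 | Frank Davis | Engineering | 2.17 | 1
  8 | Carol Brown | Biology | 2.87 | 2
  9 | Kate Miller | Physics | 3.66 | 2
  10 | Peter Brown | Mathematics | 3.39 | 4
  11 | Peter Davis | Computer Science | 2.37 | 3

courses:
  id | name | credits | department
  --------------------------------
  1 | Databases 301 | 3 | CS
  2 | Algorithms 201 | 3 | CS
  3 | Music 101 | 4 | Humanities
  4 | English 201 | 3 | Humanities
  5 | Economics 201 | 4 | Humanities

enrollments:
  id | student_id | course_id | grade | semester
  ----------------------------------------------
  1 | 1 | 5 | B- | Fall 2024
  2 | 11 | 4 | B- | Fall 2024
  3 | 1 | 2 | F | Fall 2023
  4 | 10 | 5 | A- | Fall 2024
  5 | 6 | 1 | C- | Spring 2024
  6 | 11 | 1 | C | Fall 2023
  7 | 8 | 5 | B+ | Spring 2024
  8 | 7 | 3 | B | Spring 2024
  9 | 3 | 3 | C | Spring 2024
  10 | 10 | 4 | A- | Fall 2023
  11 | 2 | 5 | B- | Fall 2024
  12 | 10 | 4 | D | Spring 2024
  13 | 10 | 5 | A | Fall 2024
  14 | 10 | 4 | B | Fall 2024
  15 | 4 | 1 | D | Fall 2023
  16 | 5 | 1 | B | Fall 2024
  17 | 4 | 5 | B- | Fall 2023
SELECT c.id, p.name AS course, c.grade FROM enrollments c JOIN courses p ON c.course_id = p.id ORDER BY c.grade DESC

Execution result:
id | course | grade
3 | Algorithms 201 | F
12 | English 201 | D
15 | Databases 301 | D
5 | Databases 301 | C-
6 | Databases 301 | C
9 | Music 101 | C
1 | Economics 201 | B-
2 | English 201 | B-
11 | Economics 201 | B-
17 | Economics 201 | B-
7 | Economics 201 | B+
8 | Music 101 | B
14 | English 201 | B
16 | Databases 301 | B
4 | Economics 201 | A-
10 | English 201 | A-
13 | Economics 201 | A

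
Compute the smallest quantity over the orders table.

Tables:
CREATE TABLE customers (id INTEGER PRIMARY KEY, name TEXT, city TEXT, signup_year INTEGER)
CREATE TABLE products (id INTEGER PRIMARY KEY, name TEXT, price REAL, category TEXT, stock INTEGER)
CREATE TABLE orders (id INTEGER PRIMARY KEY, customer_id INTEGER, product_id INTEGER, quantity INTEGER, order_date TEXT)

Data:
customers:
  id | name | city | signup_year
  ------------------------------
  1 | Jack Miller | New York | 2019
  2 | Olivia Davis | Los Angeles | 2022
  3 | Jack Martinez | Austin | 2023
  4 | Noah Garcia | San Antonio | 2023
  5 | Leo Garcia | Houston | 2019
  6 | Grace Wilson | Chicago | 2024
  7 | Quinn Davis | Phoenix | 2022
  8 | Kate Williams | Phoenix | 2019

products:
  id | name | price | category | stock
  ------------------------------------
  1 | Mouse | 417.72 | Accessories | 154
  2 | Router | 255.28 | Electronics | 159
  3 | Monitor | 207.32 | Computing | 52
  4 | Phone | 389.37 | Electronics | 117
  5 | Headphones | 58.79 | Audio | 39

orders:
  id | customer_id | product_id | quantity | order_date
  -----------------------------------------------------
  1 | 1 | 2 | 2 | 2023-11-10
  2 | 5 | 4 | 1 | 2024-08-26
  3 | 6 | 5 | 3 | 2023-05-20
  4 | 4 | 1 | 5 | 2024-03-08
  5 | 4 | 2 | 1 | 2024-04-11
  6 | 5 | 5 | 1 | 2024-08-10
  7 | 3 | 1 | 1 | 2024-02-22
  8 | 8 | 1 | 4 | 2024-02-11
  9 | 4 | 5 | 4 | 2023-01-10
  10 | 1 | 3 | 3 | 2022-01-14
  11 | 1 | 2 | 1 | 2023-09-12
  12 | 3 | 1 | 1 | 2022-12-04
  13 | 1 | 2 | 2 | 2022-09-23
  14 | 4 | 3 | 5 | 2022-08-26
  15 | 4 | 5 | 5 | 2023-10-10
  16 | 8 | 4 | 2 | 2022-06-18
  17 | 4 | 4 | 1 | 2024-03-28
SELECT MIN(quantity) FROM orders

Execution result:
1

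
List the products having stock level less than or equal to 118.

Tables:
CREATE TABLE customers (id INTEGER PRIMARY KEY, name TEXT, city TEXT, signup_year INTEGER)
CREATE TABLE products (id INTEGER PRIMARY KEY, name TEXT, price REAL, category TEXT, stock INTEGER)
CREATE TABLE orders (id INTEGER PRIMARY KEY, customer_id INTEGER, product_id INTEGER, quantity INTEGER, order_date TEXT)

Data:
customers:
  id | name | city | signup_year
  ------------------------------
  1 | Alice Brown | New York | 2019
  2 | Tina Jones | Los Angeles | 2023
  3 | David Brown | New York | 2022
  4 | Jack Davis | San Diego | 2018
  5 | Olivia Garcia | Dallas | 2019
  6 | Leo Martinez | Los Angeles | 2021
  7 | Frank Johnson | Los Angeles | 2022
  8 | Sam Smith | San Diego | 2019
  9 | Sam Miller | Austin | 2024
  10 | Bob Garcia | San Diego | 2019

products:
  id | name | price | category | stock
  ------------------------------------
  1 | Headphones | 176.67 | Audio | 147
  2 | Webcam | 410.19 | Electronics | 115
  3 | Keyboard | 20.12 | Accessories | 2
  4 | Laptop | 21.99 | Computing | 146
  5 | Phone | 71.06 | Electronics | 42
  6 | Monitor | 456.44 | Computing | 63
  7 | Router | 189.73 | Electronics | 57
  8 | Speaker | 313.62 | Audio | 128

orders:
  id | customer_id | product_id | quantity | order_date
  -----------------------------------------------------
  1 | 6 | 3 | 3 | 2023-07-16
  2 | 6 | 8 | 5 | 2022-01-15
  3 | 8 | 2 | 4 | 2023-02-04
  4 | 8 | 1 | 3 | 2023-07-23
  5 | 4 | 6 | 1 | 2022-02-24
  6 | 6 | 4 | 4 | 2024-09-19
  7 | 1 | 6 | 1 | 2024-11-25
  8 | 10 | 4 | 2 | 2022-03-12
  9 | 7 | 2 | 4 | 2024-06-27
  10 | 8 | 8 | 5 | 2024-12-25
SELECT name, stock FROM products WHERE stock <= 118

Execution result:
name | stock
Webcam | 115
Keyboard | 2
Phone | 42
Monitor | 63
Router | 57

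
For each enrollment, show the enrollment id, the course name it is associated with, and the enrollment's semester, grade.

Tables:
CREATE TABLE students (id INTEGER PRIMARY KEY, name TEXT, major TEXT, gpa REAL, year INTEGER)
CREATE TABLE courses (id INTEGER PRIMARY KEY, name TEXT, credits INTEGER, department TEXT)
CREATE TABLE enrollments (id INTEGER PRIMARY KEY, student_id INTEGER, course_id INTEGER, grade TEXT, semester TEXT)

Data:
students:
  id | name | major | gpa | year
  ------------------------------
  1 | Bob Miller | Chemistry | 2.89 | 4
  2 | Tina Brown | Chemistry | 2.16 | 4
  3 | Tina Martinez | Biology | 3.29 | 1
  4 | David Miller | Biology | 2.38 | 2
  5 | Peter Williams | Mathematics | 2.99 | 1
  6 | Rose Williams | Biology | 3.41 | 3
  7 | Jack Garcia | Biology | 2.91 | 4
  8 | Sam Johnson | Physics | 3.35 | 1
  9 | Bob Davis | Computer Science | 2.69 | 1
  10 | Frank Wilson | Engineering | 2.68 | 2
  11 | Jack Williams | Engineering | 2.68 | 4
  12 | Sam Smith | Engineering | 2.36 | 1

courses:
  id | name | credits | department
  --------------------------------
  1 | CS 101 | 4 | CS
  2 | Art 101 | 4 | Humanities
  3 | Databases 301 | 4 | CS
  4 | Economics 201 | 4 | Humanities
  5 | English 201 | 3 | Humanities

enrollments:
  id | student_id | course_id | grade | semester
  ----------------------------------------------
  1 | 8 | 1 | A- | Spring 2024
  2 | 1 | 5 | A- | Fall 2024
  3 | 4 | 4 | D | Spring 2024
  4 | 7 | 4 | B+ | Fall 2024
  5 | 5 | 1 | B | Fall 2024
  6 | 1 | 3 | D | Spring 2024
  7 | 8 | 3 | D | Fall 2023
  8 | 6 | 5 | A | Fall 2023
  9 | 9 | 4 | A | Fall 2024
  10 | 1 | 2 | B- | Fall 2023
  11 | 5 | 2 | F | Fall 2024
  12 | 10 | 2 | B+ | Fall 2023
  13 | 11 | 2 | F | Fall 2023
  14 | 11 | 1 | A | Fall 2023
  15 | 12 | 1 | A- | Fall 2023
SELECT c.id, p.name AS course, c.semester, c.grade FROM enrollments c JOIN courses p ON c.course_id = p.id

Execution result:
id | course | semester | grade
1 | CS 101 | Spring 2024 | A-
2 | English 201 | Fall 2024 | A-
3 | Economics 201 | Spring 2024 | D
4 | Economics 201 | Fall 2024 | B+
5 | CS 101 | Fall 2024 | B
6 | Databases 301 | Spring 2024 | D
7 | Databases 301 | Fall 2023 | D
8 | English 201 | Fall 2023 | A
9 | Economics 201 | Fall 2024 | A
10 | Art 101 | Fall 2023 | B-
11 | Art 101 | Fall 2024 | F
12 | Art 101 | Fall 2023 | B+
13 | Art 101 | Fall 2023 | F
14 | CS 101 | Fall 2023 | A
15 | CS 101 | Fall 2023 | A-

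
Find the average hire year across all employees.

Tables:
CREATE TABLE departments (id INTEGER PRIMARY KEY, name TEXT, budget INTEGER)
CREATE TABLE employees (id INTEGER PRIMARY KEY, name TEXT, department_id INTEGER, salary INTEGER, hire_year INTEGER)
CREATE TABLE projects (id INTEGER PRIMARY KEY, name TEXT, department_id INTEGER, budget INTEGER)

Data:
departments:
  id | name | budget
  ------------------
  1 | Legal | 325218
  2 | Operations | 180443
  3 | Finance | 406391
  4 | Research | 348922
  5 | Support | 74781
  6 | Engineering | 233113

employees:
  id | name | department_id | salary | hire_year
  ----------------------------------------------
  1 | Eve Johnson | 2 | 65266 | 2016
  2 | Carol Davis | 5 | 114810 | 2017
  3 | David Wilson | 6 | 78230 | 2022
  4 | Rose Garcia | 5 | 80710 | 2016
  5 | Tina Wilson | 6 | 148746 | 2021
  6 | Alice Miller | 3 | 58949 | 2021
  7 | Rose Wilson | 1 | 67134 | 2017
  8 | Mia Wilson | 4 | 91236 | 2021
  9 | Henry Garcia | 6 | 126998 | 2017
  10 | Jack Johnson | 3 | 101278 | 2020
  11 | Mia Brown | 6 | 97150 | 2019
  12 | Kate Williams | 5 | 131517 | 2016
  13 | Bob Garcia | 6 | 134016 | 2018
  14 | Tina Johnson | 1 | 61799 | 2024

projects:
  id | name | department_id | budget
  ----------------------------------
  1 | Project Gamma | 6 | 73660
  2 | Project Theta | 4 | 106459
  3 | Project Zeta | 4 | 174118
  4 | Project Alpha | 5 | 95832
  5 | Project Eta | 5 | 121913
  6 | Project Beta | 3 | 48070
SELECT AVG(hire_year) FROM employees

Execution result:
2018.93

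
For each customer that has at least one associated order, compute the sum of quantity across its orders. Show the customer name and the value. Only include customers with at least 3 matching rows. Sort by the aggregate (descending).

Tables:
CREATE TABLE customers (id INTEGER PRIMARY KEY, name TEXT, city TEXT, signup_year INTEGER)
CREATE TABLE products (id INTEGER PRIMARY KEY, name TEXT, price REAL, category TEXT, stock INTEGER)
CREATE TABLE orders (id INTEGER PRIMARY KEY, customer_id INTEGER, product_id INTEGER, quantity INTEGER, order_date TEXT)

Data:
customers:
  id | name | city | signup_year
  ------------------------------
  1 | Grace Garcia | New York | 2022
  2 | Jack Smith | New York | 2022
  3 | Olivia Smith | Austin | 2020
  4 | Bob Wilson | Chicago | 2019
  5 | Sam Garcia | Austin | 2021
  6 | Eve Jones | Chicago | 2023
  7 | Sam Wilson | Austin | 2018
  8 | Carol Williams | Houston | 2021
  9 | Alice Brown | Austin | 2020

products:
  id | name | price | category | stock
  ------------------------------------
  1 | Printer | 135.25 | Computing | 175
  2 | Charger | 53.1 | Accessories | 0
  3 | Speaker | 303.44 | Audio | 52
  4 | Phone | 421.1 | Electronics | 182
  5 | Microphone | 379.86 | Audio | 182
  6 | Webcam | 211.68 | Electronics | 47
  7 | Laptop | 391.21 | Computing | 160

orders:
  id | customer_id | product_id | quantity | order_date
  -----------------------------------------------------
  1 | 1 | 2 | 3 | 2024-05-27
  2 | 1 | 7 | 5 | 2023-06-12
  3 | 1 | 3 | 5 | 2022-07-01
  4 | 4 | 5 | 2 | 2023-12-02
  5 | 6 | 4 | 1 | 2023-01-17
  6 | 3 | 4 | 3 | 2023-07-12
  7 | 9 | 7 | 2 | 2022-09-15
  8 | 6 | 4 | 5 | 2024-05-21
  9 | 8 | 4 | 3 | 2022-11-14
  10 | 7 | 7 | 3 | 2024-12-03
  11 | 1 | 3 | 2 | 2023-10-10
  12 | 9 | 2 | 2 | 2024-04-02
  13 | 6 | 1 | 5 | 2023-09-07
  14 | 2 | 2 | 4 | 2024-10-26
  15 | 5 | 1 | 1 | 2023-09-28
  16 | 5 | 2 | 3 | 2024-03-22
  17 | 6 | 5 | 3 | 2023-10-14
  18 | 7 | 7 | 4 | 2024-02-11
SELECT p.name, SUM(c.quantity) AS sum_quantity FROM orders c JOIN customers p ON c.customer_id = p.id GROUP BY p.id, p.name HAVING COUNT(*) >= 3 ORDER BY sum_quantity DESC

Execution result:
name | sum_quantity
Grace Garcia | 15
Eve Jones | 14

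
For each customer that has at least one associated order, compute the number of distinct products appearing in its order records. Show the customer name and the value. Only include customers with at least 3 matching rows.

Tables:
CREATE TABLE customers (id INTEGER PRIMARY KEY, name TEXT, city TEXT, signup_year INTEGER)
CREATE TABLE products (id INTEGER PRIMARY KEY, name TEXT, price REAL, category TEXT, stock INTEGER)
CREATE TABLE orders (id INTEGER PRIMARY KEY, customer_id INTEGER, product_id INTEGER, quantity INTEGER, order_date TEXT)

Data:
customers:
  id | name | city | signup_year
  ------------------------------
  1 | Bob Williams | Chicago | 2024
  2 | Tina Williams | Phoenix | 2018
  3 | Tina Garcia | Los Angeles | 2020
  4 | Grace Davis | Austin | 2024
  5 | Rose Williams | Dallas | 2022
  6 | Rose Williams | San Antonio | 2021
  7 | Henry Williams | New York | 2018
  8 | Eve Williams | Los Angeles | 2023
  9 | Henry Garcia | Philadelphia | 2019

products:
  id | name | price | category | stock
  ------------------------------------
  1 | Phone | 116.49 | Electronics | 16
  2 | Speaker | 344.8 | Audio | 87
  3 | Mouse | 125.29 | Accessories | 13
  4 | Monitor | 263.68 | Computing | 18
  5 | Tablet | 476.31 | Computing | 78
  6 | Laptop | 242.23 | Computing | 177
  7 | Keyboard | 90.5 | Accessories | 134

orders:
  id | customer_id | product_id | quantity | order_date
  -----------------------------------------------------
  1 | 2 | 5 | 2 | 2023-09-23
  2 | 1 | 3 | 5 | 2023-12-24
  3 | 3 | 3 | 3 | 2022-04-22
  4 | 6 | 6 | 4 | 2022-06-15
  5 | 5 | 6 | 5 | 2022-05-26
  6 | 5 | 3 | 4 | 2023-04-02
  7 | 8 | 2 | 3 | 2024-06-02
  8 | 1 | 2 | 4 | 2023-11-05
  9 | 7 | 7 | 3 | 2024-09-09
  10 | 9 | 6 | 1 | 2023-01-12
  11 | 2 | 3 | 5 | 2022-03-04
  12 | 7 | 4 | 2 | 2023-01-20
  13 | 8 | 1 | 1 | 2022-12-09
SELECT p.name, COUNT(DISTINCT c.product_id) AS distinct_product_count FROM orders c JOIN customers p ON c.customer_id = p.id GROUP BY p.id, p.name HAVING COUNT(*) >= 3

Execution result:
(no rows)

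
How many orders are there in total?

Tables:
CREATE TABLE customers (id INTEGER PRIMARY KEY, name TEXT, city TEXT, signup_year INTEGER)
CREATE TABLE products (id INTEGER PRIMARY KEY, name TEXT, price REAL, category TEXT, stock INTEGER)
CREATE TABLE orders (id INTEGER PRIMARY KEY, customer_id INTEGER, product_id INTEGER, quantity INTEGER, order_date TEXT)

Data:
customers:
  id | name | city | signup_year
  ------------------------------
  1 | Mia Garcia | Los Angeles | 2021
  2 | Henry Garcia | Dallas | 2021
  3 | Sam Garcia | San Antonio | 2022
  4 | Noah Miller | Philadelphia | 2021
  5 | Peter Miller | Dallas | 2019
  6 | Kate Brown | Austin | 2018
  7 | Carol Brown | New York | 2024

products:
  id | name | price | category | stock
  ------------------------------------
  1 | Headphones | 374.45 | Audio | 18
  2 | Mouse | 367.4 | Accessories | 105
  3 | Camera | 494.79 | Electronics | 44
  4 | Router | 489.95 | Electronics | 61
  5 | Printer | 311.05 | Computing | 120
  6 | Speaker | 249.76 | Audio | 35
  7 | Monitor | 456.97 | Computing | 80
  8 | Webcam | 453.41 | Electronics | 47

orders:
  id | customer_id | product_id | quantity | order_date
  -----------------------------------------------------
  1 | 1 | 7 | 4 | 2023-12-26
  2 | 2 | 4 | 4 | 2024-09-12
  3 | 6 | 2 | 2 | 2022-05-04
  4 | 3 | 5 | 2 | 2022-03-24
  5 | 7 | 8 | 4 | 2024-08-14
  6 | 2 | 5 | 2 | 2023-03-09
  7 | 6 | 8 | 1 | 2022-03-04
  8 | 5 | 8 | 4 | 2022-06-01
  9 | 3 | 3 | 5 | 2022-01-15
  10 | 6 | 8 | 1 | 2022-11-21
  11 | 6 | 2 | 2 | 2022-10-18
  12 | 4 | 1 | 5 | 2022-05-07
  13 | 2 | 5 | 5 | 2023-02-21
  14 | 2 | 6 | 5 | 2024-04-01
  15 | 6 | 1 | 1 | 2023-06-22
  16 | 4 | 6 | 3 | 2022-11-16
SELECT COUNT(*) FROM orders

Execution result:
16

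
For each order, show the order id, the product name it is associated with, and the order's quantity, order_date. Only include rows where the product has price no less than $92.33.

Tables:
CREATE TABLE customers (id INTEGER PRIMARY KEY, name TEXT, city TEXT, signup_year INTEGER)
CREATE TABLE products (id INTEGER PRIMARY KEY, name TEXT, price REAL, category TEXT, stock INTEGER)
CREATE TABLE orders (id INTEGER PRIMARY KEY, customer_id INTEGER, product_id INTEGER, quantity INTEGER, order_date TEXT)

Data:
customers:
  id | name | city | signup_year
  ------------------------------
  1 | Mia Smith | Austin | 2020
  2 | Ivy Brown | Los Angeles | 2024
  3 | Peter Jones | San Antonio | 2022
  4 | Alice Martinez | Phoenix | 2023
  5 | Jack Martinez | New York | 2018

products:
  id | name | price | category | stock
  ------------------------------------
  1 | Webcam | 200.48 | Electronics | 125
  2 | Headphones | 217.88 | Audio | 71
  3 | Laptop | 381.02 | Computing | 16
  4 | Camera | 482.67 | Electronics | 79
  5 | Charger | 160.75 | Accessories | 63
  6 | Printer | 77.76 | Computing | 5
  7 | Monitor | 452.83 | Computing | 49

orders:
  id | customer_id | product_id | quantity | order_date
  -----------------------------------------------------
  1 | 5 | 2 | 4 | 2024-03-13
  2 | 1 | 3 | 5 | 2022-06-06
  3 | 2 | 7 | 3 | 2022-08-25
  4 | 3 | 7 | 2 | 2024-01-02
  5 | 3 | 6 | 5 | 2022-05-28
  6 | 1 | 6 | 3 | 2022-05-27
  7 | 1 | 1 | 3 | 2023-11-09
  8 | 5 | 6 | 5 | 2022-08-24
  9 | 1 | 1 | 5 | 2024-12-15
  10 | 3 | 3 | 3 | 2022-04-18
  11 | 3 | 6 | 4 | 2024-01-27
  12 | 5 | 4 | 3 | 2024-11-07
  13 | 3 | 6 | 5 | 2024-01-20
SELECT c.id, p.name AS product, c.quantity, c.order_date FROM orders c JOIN products p ON c.product_id = p.id WHERE p.price >= 92.33

Execution result:
id | product | quantity | order_date
1 | Headphones | 4 | 2024-03-13
2 | Laptop | 5 | 2022-06-06
3 | Monitor | 3 | 2022-08-25
4 | Monitor | 2 | 2024-01-02
7 | Webcam | 3 | 2023-11-09
9 | Webcam | 5 | 2024-12-15
10 | Laptop | 3 | 2022-04-18
12 | Camera | 3 | 2024-11-07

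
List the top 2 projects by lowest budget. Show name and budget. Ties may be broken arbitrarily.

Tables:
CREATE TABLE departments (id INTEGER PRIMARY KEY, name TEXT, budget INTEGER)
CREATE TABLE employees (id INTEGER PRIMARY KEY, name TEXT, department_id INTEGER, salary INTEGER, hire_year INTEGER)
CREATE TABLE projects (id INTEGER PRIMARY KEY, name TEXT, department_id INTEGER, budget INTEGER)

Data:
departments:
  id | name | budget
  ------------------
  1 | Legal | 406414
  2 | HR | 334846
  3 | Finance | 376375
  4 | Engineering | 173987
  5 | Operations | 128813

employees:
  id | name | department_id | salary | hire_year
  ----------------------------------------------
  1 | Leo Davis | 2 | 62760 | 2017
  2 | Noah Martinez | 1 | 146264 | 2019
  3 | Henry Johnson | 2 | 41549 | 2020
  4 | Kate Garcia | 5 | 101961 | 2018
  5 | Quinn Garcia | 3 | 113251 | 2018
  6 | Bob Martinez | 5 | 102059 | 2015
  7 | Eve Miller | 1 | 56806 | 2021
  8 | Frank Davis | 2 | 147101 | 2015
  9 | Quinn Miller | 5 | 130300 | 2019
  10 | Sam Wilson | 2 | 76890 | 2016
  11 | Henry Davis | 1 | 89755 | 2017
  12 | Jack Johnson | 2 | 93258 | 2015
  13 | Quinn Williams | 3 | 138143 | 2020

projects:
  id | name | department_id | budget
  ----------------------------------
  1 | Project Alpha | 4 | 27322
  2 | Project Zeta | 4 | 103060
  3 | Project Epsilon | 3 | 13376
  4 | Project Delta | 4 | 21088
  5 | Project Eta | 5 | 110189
SELECT name, budget FROM projects ORDER BY budget ASC LIMIT 2

Execution result:
name | budget
Project Epsilon | 13376
Project Delta | 21088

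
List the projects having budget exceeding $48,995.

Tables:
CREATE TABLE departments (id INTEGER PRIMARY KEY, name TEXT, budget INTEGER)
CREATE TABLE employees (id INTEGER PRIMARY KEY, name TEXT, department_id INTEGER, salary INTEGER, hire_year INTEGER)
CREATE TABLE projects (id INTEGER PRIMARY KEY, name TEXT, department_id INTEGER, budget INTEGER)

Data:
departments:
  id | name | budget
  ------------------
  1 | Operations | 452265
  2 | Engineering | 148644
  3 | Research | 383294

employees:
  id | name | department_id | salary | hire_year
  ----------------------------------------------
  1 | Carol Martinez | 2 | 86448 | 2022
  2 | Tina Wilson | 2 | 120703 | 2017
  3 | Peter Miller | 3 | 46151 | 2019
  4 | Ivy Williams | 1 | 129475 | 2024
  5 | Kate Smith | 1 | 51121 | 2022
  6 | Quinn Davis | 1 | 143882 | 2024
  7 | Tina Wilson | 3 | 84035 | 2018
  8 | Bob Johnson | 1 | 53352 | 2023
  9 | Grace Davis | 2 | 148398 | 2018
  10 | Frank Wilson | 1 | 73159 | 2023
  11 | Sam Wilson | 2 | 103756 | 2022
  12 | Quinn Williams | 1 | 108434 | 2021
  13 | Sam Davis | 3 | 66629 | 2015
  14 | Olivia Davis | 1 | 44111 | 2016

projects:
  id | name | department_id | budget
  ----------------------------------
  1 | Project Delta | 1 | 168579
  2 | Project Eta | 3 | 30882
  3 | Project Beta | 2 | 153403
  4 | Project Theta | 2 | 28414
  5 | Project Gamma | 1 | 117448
SELECT name, budget FROM projects WHERE budget > 48995

Execution result:
name | budget
Project Delta | 168579
Project Beta | 153403
Project Gamma | 117448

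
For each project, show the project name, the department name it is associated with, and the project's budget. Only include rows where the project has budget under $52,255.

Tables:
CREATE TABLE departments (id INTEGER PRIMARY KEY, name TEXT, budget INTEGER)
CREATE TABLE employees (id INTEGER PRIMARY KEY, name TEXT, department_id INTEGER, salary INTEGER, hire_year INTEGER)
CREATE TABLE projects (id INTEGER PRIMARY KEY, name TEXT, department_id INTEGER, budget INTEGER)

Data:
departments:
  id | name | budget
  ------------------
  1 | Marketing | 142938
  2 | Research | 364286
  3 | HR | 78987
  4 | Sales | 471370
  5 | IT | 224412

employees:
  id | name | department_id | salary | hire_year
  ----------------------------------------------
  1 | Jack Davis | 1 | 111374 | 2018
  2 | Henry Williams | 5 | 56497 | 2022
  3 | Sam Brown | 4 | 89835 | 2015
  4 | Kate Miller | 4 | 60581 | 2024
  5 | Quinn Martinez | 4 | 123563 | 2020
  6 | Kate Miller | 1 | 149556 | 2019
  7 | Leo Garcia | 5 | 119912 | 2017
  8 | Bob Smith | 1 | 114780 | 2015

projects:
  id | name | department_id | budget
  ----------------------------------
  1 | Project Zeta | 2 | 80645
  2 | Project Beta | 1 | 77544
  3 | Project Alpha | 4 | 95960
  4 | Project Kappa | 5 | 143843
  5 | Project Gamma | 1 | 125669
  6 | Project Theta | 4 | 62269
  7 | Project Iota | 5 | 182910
SELECT c.name, p.name AS department, c.budget FROM projects c JOIN departments p ON c.department_id = p.id WHERE c.budget < 52255

Execution result:
(no rows)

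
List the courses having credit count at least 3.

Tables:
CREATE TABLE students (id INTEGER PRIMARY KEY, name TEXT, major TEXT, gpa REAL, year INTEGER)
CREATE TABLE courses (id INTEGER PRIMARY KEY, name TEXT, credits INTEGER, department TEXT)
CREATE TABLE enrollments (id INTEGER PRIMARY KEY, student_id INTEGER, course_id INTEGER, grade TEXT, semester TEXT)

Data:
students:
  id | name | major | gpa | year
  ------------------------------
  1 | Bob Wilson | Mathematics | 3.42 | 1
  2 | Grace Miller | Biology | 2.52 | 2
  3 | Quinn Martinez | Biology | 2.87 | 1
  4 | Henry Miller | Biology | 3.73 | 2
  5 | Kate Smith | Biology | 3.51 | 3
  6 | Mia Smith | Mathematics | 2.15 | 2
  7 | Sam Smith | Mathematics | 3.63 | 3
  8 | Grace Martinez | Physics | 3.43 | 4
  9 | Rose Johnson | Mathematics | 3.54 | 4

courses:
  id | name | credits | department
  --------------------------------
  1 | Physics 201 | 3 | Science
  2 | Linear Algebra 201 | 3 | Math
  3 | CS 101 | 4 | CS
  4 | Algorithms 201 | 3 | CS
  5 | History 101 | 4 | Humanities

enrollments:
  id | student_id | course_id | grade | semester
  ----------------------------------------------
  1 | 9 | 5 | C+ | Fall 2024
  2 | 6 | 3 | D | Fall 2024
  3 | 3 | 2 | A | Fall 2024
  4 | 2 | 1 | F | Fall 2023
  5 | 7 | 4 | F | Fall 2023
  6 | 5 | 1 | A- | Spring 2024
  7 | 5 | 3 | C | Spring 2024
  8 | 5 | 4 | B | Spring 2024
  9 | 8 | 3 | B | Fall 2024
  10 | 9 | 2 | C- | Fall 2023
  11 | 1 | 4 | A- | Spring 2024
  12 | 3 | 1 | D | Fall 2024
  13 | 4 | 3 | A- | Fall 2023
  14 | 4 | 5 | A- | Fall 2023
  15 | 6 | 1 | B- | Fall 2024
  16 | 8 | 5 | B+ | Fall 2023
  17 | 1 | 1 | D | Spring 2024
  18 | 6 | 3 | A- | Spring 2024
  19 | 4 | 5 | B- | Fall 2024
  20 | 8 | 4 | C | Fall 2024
SELECT name, credits FROM courses WHERE credits >= 3

Execution result:
name | credits
Physics 201 | 3
Linear Algebra 201 | 3
CS 101 | 4
Algorithms 201 | 3
History 101 | 4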